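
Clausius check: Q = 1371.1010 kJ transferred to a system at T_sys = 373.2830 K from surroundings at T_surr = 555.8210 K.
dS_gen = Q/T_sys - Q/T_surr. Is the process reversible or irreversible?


dS_sys = 1371.1010/373.2830 = 3.6731 kJ/K
dS_surr = -1371.1010/555.8210 = -2.4668 kJ/K
dS_gen = 3.6731 - 2.4668 = 1.2063 kJ/K (irreversible)

dS_gen = 1.2063 kJ/K, irreversible


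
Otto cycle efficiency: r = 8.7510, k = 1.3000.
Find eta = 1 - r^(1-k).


r^(k-1) = 1.9170
eta = 1 - 1/1.9170 = 0.4783 = 47.8346%

47.8346%


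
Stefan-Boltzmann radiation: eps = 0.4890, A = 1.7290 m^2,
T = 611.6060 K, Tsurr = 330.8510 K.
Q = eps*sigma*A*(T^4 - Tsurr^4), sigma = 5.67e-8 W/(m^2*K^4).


T^4 = 1.3992e+11
Tsurr^4 = 1.1982e+10
Q = 0.4890 * 5.67e-8 * 1.7290 * 1.2794e+11 = 6133.3005 W

6133.3005 W


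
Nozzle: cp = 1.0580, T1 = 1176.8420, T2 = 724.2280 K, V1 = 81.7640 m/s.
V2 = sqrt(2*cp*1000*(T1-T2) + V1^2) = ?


dT = 452.6140 K
2*cp*1000*dT = 957731.2240
V1^2 = 6685.3517
V2 = sqrt(964416.5757) = 982.0471 m/s

982.0471 m/s


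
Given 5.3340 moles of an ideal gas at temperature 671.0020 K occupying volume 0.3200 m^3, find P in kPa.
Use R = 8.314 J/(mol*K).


P = nRT/V = 5.3340 * 8.314 * 671.0020 / 0.3200
= 29756.8425 / 0.3200 = 92990.1328 Pa = 92.9901 kPa

92.9901 kPa


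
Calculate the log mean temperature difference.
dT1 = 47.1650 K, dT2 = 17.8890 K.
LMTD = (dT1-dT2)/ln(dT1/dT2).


dT1/dT2 = 2.6365
ln(dT1/dT2) = 0.9695
LMTD = 29.2760 / 0.9695 = 30.1981 K

30.1981 K


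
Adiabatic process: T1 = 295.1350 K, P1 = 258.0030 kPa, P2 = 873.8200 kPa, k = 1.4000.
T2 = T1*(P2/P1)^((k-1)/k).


(k-1)/k = 0.2857
(P2/P1)^exp = 1.4170
T2 = 295.1350 * 1.4170 = 418.2071 K

418.2071 K


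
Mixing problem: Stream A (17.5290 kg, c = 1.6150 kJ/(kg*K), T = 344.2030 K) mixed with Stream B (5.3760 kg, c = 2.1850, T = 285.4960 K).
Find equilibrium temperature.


num = 13097.7539
den = 40.0559
Tf = 326.9869 K

326.9869 K


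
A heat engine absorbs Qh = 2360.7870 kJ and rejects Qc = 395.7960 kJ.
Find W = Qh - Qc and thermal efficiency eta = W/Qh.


W = 2360.7870 - 395.7960 = 1964.9910 kJ
eta = 1964.9910 / 2360.7870 = 0.8323 = 83.2346%

W = 1964.9910 kJ, eta = 83.2346%


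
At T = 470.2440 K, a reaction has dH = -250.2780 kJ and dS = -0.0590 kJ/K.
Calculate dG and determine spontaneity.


T*dS = 470.2440 * -0.0590 = -27.7444 kJ
dG = -250.2780 + 27.7444 = -222.5336 kJ (spontaneous)

dG = -222.5336 kJ, spontaneous


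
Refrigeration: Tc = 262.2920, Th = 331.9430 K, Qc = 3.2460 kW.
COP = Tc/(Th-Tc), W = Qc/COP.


COP = 262.2920 / 69.6510 = 3.7658
W = 3.2460 / 3.7658 = 0.8620 kW

COP = 3.7658, W = 0.8620 kW


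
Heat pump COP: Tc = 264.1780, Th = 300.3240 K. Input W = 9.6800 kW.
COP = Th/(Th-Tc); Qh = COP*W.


COP = 300.3240 / 36.1460 = 8.3086
Qh = 8.3086 * 9.6800 = 80.4276 kW

COP = 8.3086, Qh = 80.4276 kW


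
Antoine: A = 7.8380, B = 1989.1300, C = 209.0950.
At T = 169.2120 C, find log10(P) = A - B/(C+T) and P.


C+T = 378.3070
B/(C+T) = 5.2580
log10(P) = 7.8380 - 5.2580 = 2.5800
P = 10^2.5800 = 380.2084 mmHg

380.2084 mmHg


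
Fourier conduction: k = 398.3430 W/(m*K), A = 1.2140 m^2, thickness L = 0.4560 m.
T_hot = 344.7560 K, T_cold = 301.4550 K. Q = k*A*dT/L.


dT = 43.3010 K
Q = 398.3430 * 1.2140 * 43.3010 / 0.4560 = 45920.7487 W

45920.7487 W


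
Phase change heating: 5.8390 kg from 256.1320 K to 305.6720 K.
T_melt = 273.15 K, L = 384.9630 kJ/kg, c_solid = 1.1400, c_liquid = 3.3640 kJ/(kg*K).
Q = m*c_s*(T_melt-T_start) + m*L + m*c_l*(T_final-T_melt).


Q1 (sensible, solid) = 5.8390 * 1.1400 * 17.0180 = 113.2796 kJ
Q2 (latent) = 5.8390 * 384.9630 = 2247.7990 kJ
Q3 (sensible, liquid) = 5.8390 * 3.3640 * 32.5220 = 638.8100 kJ
Q_total = 2999.8886 kJ

2999.8886 kJ


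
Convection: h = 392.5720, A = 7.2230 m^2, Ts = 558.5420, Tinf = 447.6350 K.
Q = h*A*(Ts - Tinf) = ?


dT = 110.9070 K
Q = 392.5720 * 7.2230 * 110.9070 = 314482.0728 W

314482.0728 W


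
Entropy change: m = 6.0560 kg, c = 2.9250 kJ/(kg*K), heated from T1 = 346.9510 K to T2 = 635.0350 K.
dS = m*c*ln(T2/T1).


T2/T1 = 1.8303
ln(T2/T1) = 0.6045
dS = 6.0560 * 2.9250 * 0.6045 = 10.7079 kJ/K

10.7079 kJ/K


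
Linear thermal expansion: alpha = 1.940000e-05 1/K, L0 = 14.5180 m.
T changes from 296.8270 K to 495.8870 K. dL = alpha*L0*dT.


dT = 199.0600 K
dL = 1.940000e-05 * 14.5180 * 199.0600 = 0.056065 m
L_final = 14.574065 m

dL = 0.056065 m


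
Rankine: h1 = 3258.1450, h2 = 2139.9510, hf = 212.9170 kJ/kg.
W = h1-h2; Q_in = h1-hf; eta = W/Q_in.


W = 1118.1940 kJ/kg
Q_in = 3045.2280 kJ/kg
eta = 0.3672 = 36.7195%

eta = 36.7195%


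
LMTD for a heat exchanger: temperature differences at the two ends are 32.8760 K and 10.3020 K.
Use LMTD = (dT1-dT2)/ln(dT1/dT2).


dT1/dT2 = 3.1912
ln(dT1/dT2) = 1.1604
LMTD = 22.5740 / 1.1604 = 19.4536 K

19.4536 K


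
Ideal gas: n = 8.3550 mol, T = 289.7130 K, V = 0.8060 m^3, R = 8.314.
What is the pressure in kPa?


P = nRT/V = 8.3550 * 8.314 * 289.7130 / 0.8060
= 20124.4703 / 0.8060 = 24968.3254 Pa = 24.9683 kPa

24.9683 kPa


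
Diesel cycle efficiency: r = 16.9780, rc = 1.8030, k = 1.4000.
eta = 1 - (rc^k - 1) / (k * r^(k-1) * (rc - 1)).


r^(k-1) = 3.1042
rc^k = 2.2824
eta = 0.6325 = 63.2524%

63.2524%


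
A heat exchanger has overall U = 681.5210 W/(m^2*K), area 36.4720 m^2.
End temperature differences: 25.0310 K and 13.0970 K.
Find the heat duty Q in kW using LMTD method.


LMTD = 18.4243 K
Q = 681.5210 * 36.4720 * 18.4243 = 457962.1607 W = 457.9622 kW

457.9622 kW


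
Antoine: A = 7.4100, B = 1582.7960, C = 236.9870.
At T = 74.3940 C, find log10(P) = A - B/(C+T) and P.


C+T = 311.3810
B/(C+T) = 5.0831
log10(P) = 7.4100 - 5.0831 = 2.3269
P = 10^2.3269 = 212.2516 mmHg

212.2516 mmHg


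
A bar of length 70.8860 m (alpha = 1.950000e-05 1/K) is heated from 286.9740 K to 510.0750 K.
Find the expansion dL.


dT = 223.1010 K
dL = 1.950000e-05 * 70.8860 * 223.1010 = 0.308387 m
L_final = 71.194387 m

dL = 0.308387 m


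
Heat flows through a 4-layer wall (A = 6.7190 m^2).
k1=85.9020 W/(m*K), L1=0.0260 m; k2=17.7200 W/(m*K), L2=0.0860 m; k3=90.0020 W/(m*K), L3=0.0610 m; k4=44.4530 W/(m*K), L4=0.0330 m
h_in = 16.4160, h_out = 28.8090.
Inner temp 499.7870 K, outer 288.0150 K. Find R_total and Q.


R_conv_in = 1/(16.4160*6.7190) = 0.0091
R_1 = 0.0260/(85.9020*6.7190) = 4.5047e-05
R_2 = 0.0860/(17.7200*6.7190) = 0.0007
R_3 = 0.0610/(90.0020*6.7190) = 0.0001
R_4 = 0.0330/(44.4530*6.7190) = 0.0001
R_conv_out = 1/(28.8090*6.7190) = 0.0052
R_total = 0.0152 K/W
Q = 211.7720 / 0.0152 = 13922.1693 W

R_total = 0.0152 K/W, Q = 13922.1693 W


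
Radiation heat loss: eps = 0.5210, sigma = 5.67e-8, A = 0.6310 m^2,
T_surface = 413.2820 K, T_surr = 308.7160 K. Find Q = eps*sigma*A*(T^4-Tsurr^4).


T^4 = 2.9173e+10
Tsurr^4 = 9.0832e+09
Q = 0.5210 * 5.67e-8 * 0.6310 * 2.0090e+10 = 374.4845 W

374.4845 W


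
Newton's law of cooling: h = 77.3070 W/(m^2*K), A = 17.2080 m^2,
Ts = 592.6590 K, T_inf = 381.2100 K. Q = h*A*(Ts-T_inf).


dT = 211.4490 K
Q = 77.3070 * 17.2080 * 211.4490 = 281290.3628 W

281290.3628 W


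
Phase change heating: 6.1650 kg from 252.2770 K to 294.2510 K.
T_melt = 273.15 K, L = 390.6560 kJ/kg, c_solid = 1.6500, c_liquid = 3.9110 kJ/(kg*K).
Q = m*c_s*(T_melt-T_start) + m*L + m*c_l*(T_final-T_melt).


Q1 (sensible, solid) = 6.1650 * 1.6500 * 20.8730 = 212.3254 kJ
Q2 (latent) = 6.1650 * 390.6560 = 2408.3942 kJ
Q3 (sensible, liquid) = 6.1650 * 3.9110 * 21.1010 = 508.7729 kJ
Q_total = 3129.4925 kJ

3129.4925 kJ


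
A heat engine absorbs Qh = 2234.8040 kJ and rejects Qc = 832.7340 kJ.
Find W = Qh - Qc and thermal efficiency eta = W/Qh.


W = 2234.8040 - 832.7340 = 1402.0700 kJ
eta = 1402.0700 / 2234.8040 = 0.6274 = 62.7379%

W = 1402.0700 kJ, eta = 62.7379%


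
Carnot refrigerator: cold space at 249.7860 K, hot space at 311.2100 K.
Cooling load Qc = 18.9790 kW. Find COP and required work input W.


COP = 249.7860 / 61.4240 = 4.0666
W = 18.9790 / 4.0666 = 4.6671 kW

COP = 4.0666, W = 4.6671 kW


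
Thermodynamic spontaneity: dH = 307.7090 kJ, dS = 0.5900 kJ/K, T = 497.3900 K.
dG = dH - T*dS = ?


T*dS = 497.3900 * 0.5900 = 293.4601 kJ
dG = 307.7090 - 293.4601 = 14.2489 kJ (non-spontaneous)

dG = 14.2489 kJ, non-spontaneous


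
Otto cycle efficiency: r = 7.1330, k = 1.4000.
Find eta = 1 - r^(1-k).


r^(k-1) = 2.1944
eta = 1 - 1/2.1944 = 0.5443 = 54.4287%

54.4287%


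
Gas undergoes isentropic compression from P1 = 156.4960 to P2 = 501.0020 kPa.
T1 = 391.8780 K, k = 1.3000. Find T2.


(k-1)/k = 0.2308
(P2/P1)^exp = 1.3080
T2 = 391.8780 * 1.3080 = 512.5862 K

512.5862 K


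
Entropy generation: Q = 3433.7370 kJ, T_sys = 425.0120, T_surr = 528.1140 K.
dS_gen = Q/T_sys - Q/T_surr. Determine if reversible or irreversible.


dS_sys = 3433.7370/425.0120 = 8.0792 kJ/K
dS_surr = -3433.7370/528.1140 = -6.5019 kJ/K
dS_gen = 8.0792 - 6.5019 = 1.5773 kJ/K (irreversible)

dS_gen = 1.5773 kJ/K, irreversible


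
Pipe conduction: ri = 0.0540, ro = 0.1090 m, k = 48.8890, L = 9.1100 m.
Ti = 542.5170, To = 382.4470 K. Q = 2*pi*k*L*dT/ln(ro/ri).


dT = 160.0700 K
ln(ro/ri) = 0.7024
Q = 2*pi*48.8890*9.1100*160.0700 / 0.7024 = 637759.8905 W

637759.8905 W


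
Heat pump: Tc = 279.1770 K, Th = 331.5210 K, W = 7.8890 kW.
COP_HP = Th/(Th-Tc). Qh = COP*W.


COP = 331.5210 / 52.3440 = 6.3335
Qh = 6.3335 * 7.8890 = 49.9650 kW

COP = 6.3335, Qh = 49.9650 kW


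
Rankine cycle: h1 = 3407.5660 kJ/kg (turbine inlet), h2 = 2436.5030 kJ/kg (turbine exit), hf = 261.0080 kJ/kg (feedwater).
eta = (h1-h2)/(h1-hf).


W = 971.0630 kJ/kg
Q_in = 3146.5580 kJ/kg
eta = 0.3086 = 30.8611%

eta = 30.8611%


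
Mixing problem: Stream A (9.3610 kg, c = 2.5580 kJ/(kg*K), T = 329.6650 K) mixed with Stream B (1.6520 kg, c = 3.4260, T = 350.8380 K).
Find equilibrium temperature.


num = 9879.6289
den = 29.6052
Tf = 333.7127 K

333.7127 K


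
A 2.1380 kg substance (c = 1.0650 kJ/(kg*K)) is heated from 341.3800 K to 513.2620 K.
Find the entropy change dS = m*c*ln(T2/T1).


T2/T1 = 1.5035
ln(T2/T1) = 0.4078
dS = 2.1380 * 1.0650 * 0.4078 = 0.9285 kJ/K

0.9285 kJ/K


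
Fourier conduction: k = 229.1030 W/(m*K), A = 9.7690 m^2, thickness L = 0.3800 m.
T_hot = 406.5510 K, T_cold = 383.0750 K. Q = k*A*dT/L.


dT = 23.4760 K
Q = 229.1030 * 9.7690 * 23.4760 / 0.3800 = 138267.9073 W

138267.9073 W


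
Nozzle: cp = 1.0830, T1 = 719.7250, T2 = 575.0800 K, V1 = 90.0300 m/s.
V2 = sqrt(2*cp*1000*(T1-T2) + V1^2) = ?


dT = 144.6450 K
2*cp*1000*dT = 313301.0700
V1^2 = 8105.4009
V2 = sqrt(321406.4709) = 566.9272 m/s

566.9272 m/s


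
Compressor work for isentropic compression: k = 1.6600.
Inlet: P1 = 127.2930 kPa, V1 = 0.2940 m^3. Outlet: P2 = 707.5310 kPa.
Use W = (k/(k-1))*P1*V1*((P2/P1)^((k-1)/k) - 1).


(k-1)/k = 0.3976
(P2/P1)^exp = 1.9778
W = 2.5152 * 127.2930 * 0.2940 * (1.9778 - 1) = 92.0373 kJ

92.0373 kJ


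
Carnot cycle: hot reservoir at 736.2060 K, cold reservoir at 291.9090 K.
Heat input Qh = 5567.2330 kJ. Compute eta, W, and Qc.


eta = 1 - 291.9090/736.2060 = 0.6035
W = 0.6035 * 5567.2330 = 3359.8000 kJ
Qc = 5567.2330 - 3359.8000 = 2207.4330 kJ

eta = 60.3495%, W = 3359.8000 kJ, Qc = 2207.4330 kJ


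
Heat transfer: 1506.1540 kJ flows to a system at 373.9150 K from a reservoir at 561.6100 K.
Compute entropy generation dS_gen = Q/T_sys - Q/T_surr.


dS_sys = 1506.1540/373.9150 = 4.0281 kJ/K
dS_surr = -1506.1540/561.6100 = -2.6819 kJ/K
dS_gen = 4.0281 - 2.6819 = 1.3462 kJ/K (irreversible)

dS_gen = 1.3462 kJ/K, irreversible


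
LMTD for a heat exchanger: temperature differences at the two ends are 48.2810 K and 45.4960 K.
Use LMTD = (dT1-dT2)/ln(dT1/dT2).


dT1/dT2 = 1.0612
ln(dT1/dT2) = 0.0594
LMTD = 2.7850 / 0.0594 = 46.8747 K

46.8747 K


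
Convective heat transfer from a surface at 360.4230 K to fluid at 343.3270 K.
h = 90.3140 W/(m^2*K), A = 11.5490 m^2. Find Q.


dT = 17.0960 K
Q = 90.3140 * 11.5490 * 17.0960 = 17831.7501 W

17831.7501 W


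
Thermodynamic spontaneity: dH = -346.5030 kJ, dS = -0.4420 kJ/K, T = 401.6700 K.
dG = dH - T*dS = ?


T*dS = 401.6700 * -0.4420 = -177.5381 kJ
dG = -346.5030 + 177.5381 = -168.9649 kJ (spontaneous)

dG = -168.9649 kJ, spontaneous


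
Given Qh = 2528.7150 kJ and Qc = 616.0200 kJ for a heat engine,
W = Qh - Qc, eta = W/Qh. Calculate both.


W = 2528.7150 - 616.0200 = 1912.6950 kJ
eta = 1912.6950 / 2528.7150 = 0.7564 = 75.6390%

W = 1912.6950 kJ, eta = 75.6390%


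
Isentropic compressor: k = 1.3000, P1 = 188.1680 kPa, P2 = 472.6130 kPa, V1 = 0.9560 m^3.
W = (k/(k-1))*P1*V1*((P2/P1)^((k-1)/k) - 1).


(k-1)/k = 0.2308
(P2/P1)^exp = 1.2368
W = 4.3333 * 188.1680 * 0.9560 * (1.2368 - 1) = 184.5874 kJ

184.5874 kJ


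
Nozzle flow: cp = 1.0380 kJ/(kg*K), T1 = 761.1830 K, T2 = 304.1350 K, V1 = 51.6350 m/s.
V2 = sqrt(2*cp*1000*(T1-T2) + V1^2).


dT = 457.0480 K
2*cp*1000*dT = 948831.6480
V1^2 = 2666.1732
V2 = sqrt(951497.8212) = 975.4475 m/s

975.4475 m/s


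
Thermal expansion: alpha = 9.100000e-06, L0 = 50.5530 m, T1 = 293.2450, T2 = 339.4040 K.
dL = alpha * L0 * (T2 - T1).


dT = 46.1590 K
dL = 9.100000e-06 * 50.5530 * 46.1590 = 0.021235 m
L_final = 50.574235 m

dL = 0.021235 m


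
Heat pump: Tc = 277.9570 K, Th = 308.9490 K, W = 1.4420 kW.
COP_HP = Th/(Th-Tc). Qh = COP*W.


COP = 308.9490 / 30.9920 = 9.9687
Qh = 9.9687 * 1.4420 = 14.3748 kW

COP = 9.9687, Qh = 14.3748 kW


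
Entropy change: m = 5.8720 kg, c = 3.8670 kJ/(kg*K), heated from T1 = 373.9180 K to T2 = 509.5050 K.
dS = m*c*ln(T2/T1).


T2/T1 = 1.3626
ln(T2/T1) = 0.3094
dS = 5.8720 * 3.8670 * 0.3094 = 7.0256 kJ/K

7.0256 kJ/K


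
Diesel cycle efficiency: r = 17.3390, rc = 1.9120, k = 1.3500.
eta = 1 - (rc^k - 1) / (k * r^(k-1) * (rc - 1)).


r^(k-1) = 2.7143
rc^k = 2.3989
eta = 0.5814 = 58.1405%

58.1405%


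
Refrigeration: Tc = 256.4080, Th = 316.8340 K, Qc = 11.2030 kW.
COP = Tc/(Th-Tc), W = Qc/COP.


COP = 256.4080 / 60.4260 = 4.2433
W = 11.2030 / 4.2433 = 2.6401 kW

COP = 4.2433, W = 2.6401 kW


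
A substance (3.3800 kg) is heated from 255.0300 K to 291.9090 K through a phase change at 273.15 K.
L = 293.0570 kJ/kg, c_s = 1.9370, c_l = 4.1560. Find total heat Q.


Q1 (sensible, solid) = 3.3800 * 1.9370 * 18.1200 = 118.6327 kJ
Q2 (latent) = 3.3800 * 293.0570 = 990.5327 kJ
Q3 (sensible, liquid) = 3.3800 * 4.1560 * 18.7590 = 263.5129 kJ
Q_total = 1372.6783 kJ

1372.6783 kJ


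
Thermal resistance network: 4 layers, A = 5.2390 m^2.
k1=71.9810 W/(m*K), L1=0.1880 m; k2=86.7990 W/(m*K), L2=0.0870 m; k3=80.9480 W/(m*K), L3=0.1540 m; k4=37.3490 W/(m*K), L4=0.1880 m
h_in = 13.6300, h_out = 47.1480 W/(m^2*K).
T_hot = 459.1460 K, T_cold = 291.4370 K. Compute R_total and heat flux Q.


R_conv_in = 1/(13.6300*5.2390) = 0.0140
R_1 = 0.1880/(71.9810*5.2390) = 0.0005
R_2 = 0.0870/(86.7990*5.2390) = 0.0002
R_3 = 0.1540/(80.9480*5.2390) = 0.0004
R_4 = 0.1880/(37.3490*5.2390) = 0.0010
R_conv_out = 1/(47.1480*5.2390) = 0.0040
R_total = 0.0201 K/W
Q = 167.7090 / 0.0201 = 8357.7276 W

R_total = 0.0201 K/W, Q = 8357.7276 W


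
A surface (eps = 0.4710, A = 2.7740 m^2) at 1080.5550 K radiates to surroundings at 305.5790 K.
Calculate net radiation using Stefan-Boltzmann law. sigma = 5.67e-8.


T^4 = 1.3633e+12
Tsurr^4 = 8.7195e+09
Q = 0.4710 * 5.67e-8 * 2.7740 * 1.3546e+12 = 100348.5902 W

100348.5902 W


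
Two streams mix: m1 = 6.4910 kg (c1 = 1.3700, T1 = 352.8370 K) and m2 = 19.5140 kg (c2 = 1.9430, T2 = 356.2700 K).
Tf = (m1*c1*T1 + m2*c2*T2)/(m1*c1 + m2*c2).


num = 16645.8902
den = 46.8084
Tf = 355.6178 K

355.6178 K


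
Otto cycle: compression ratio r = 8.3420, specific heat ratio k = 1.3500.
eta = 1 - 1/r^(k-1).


r^(k-1) = 2.1011
eta = 1 - 1/2.1011 = 0.5241 = 52.4056%

52.4056%


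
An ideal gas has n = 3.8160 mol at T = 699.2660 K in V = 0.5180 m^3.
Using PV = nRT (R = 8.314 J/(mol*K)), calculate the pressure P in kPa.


P = nRT/V = 3.8160 * 8.314 * 699.2660 / 0.5180
= 22185.0698 / 0.5180 = 42828.3200 Pa = 42.8283 kPa

42.8283 kPa


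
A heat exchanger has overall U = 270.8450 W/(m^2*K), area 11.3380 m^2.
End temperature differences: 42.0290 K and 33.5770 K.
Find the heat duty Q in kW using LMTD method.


LMTD = 37.6450 K
Q = 270.8450 * 11.3380 * 37.6450 = 115601.7849 W = 115.6018 kW

115.6018 kW


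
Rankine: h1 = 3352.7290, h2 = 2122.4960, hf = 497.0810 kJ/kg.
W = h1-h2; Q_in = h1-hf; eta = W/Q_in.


W = 1230.2330 kJ/kg
Q_in = 2855.6480 kJ/kg
eta = 0.4308 = 43.0807%

eta = 43.0807%


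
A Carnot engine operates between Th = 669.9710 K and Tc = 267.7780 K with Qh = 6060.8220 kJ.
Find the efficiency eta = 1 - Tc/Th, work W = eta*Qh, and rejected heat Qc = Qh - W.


eta = 1 - 267.7780/669.9710 = 0.6003
W = 0.6003 * 6060.8220 = 3638.3966 kJ
Qc = 6060.8220 - 3638.3966 = 2422.4254 kJ

eta = 60.0314%, W = 3638.3966 kJ, Qc = 2422.4254 kJ


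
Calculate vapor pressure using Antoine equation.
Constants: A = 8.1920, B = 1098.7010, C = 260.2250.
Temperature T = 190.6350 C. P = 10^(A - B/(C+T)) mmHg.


C+T = 450.8600
B/(C+T) = 2.4369
log10(P) = 8.1920 - 2.4369 = 5.7551
P = 10^5.7551 = 568983.1562 mmHg

568983.1562 mmHg


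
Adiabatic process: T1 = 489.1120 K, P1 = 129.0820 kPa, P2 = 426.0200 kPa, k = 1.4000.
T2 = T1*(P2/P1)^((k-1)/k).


(k-1)/k = 0.2857
(P2/P1)^exp = 1.4066
T2 = 489.1120 * 1.4066 = 687.9701 K

687.9701 K


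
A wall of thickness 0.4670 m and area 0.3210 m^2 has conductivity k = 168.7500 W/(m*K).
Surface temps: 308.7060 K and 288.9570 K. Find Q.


dT = 19.7490 K
Q = 168.7500 * 0.3210 * 19.7490 / 0.4670 = 2290.7466 W

2290.7466 W


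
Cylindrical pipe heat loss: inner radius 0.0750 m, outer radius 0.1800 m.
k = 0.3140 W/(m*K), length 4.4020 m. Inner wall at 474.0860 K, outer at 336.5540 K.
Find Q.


dT = 137.5320 K
ln(ro/ri) = 0.8755
Q = 2*pi*0.3140*4.4020*137.5320 / 0.8755 = 1364.3402 W

1364.3402 W


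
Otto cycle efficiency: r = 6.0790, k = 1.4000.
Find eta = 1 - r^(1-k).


r^(k-1) = 2.0584
eta = 1 - 1/2.0584 = 0.5142 = 51.4189%

51.4189%


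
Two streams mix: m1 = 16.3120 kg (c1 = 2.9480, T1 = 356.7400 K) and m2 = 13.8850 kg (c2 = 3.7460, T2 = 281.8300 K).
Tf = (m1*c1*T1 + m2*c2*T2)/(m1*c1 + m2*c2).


num = 31813.7162
den = 100.1010
Tf = 317.8162 K

317.8162 K


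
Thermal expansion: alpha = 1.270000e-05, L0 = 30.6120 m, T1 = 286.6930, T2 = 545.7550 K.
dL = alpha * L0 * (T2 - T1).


dT = 259.0620 K
dL = 1.270000e-05 * 30.6120 * 259.0620 = 0.100716 m
L_final = 30.712716 m

dL = 0.100716 m


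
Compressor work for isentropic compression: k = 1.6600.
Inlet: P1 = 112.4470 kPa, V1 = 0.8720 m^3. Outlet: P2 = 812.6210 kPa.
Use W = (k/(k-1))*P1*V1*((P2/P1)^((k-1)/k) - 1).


(k-1)/k = 0.3976
(P2/P1)^exp = 2.1954
W = 2.5152 * 112.4470 * 0.8720 * (2.1954 - 1) = 294.8006 kJ

294.8006 kJ


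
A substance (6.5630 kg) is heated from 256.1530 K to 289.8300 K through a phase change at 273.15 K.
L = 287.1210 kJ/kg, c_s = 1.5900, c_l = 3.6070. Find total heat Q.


Q1 (sensible, solid) = 6.5630 * 1.5900 * 16.9970 = 177.3666 kJ
Q2 (latent) = 6.5630 * 287.1210 = 1884.3751 kJ
Q3 (sensible, liquid) = 6.5630 * 3.6070 * 16.6800 = 394.8613 kJ
Q_total = 2456.6030 kJ

2456.6030 kJ


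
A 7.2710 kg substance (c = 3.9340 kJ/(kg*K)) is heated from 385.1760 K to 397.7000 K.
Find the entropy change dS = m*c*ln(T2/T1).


T2/T1 = 1.0325
ln(T2/T1) = 0.0320
dS = 7.2710 * 3.9340 * 0.0320 = 0.9153 kJ/K

0.9153 kJ/K


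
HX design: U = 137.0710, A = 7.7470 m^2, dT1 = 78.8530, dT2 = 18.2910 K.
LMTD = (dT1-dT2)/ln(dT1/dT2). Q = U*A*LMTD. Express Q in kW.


LMTD = 41.4474 K
Q = 137.0710 * 7.7470 * 41.4474 = 44012.5721 W = 44.0126 kW

44.0126 kW


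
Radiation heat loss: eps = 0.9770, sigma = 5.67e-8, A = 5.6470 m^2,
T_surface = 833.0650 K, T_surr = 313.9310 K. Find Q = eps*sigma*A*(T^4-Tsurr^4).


T^4 = 4.8163e+11
Tsurr^4 = 9.7126e+09
Q = 0.9770 * 5.67e-8 * 5.6470 * 4.7192e+11 = 147626.1995 W

147626.1995 W


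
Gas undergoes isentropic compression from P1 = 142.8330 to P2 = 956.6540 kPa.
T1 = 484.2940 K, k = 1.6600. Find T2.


(k-1)/k = 0.3976
(P2/P1)^exp = 2.1300
T2 = 484.2940 * 2.1300 = 1031.5480 K

1031.5480 K


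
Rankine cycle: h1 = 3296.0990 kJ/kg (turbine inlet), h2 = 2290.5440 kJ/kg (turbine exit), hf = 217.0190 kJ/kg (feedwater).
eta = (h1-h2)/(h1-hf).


W = 1005.5550 kJ/kg
Q_in = 3079.0800 kJ/kg
eta = 0.3266 = 32.6576%

eta = 32.6576%


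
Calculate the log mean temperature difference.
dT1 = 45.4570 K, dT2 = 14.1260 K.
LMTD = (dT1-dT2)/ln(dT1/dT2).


dT1/dT2 = 3.2180
ln(dT1/dT2) = 1.1687
LMTD = 31.3310 / 1.1687 = 26.8073 K

26.8073 K


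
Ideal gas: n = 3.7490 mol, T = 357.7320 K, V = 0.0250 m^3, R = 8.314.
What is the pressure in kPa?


P = nRT/V = 3.7490 * 8.314 * 357.7320 / 0.0250
= 11150.2152 / 0.0250 = 446008.6098 Pa = 446.0086 kPa

446.0086 kPa


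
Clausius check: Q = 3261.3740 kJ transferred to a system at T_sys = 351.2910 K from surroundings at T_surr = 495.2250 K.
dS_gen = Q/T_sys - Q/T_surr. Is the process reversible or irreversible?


dS_sys = 3261.3740/351.2910 = 9.2840 kJ/K
dS_surr = -3261.3740/495.2250 = -6.5856 kJ/K
dS_gen = 9.2840 - 6.5856 = 2.6983 kJ/K (irreversible)

dS_gen = 2.6983 kJ/K, irreversible


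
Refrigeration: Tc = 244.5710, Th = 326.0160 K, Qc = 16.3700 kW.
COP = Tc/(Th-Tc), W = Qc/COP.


COP = 244.5710 / 81.4450 = 3.0029
W = 16.3700 / 3.0029 = 5.4514 kW

COP = 3.0029, W = 5.4514 kW


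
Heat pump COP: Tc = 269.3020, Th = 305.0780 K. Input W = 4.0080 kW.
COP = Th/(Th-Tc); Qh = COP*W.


COP = 305.0780 / 35.7760 = 8.5274
Qh = 8.5274 * 4.0080 = 34.1780 kW

COP = 8.5274, Qh = 34.1780 kW


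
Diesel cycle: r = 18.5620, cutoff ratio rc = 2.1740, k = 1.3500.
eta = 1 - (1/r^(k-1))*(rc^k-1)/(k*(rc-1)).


r^(k-1) = 2.7798
rc^k = 2.8530
eta = 0.5794 = 57.9416%

57.9416%


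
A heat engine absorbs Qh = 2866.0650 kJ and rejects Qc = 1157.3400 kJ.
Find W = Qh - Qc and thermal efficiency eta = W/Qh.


W = 2866.0650 - 1157.3400 = 1708.7250 kJ
eta = 1708.7250 / 2866.0650 = 0.5962 = 59.6192%

W = 1708.7250 kJ, eta = 59.6192%


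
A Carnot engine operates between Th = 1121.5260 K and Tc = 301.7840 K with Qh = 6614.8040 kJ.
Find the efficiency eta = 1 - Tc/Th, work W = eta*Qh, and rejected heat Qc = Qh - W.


eta = 1 - 301.7840/1121.5260 = 0.7309
W = 0.7309 * 6614.8040 = 4834.8702 kJ
Qc = 6614.8040 - 4834.8702 = 1779.9338 kJ

eta = 73.0917%, W = 4834.8702 kJ, Qc = 1779.9338 kJ


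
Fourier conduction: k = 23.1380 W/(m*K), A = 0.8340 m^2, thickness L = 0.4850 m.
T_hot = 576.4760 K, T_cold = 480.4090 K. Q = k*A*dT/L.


dT = 96.0670 K
Q = 23.1380 * 0.8340 * 96.0670 / 0.4850 = 3822.2964 W

3822.2964 W


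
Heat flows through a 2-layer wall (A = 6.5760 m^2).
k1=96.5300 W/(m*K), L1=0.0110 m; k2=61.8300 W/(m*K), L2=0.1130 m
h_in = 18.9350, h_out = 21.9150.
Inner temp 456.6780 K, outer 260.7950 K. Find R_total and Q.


R_conv_in = 1/(18.9350*6.5760) = 0.0080
R_1 = 0.0110/(96.5300*6.5760) = 1.7329e-05
R_2 = 0.1130/(61.8300*6.5760) = 0.0003
R_conv_out = 1/(21.9150*6.5760) = 0.0069
R_total = 0.0153 K/W
Q = 195.8830 / 0.0153 = 12831.9088 W

R_total = 0.0153 K/W, Q = 12831.9088 W


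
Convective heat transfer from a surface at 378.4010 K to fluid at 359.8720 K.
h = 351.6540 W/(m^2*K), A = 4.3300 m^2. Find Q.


dT = 18.5290 K
Q = 351.6540 * 4.3300 * 18.5290 = 28213.4009 W

28213.4009 W


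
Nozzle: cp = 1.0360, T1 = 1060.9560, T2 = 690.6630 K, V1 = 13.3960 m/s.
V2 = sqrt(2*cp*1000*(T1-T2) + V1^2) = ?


dT = 370.2930 K
2*cp*1000*dT = 767247.0960
V1^2 = 179.4528
V2 = sqrt(767426.5488) = 876.0289 m/s

876.0289 m/s


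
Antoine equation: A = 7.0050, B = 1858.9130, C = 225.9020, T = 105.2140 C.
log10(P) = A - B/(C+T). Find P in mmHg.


C+T = 331.1160
B/(C+T) = 5.6141
log10(P) = 7.0050 - 5.6141 = 1.3909
P = 10^1.3909 = 24.5989 mmHg

24.5989 mmHg


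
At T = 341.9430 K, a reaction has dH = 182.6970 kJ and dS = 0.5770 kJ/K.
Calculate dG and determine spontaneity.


T*dS = 341.9430 * 0.5770 = 197.3011 kJ
dG = 182.6970 - 197.3011 = -14.6041 kJ (spontaneous)

dG = -14.6041 kJ, spontaneous


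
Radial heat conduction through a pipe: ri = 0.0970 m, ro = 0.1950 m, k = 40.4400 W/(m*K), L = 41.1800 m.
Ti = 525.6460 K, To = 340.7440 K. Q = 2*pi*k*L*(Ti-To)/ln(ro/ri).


dT = 184.9020 K
ln(ro/ri) = 0.6983
Q = 2*pi*40.4400*41.1800*184.9020 / 0.6983 = 2770665.0520 W

2770665.0520 W


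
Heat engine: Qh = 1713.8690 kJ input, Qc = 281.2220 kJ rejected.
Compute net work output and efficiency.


W = 1713.8690 - 281.2220 = 1432.6470 kJ
eta = 1432.6470 / 1713.8690 = 0.8359 = 83.5914%

W = 1432.6470 kJ, eta = 83.5914%


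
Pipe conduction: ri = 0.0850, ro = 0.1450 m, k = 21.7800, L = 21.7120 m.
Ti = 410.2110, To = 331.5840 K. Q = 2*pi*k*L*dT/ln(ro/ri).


dT = 78.6270 K
ln(ro/ri) = 0.5341
Q = 2*pi*21.7800*21.7120*78.6270 / 0.5341 = 437422.3235 W

437422.3235 W


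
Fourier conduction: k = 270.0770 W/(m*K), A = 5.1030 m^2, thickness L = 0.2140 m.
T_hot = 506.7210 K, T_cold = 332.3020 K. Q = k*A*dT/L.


dT = 174.4190 K
Q = 270.0770 * 5.1030 * 174.4190 / 0.2140 = 1123293.3506 W

1123293.3506 W


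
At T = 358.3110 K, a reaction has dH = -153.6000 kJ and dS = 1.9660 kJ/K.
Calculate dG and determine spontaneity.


T*dS = 358.3110 * 1.9660 = 704.4394 kJ
dG = -153.6000 - 704.4394 = -858.0394 kJ (spontaneous)

dG = -858.0394 kJ, spontaneous


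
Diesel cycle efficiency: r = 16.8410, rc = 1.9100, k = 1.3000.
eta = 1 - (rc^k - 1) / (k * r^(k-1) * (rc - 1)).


r^(k-1) = 2.3330
rc^k = 2.3192
eta = 0.5220 = 52.2004%

52.2004%


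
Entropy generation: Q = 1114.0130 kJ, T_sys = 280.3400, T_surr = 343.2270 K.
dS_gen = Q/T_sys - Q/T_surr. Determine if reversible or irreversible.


dS_sys = 1114.0130/280.3400 = 3.9738 kJ/K
dS_surr = -1114.0130/343.2270 = -3.2457 kJ/K
dS_gen = 3.9738 - 3.2457 = 0.7281 kJ/K (irreversible)

dS_gen = 0.7281 kJ/K, irreversible


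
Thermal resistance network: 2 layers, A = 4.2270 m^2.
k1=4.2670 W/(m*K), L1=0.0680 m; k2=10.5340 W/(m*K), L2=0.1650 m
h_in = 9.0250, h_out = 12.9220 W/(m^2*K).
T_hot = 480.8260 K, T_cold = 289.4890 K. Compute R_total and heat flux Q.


R_conv_in = 1/(9.0250*4.2270) = 0.0262
R_1 = 0.0680/(4.2670*4.2270) = 0.0038
R_2 = 0.1650/(10.5340*4.2270) = 0.0037
R_conv_out = 1/(12.9220*4.2270) = 0.0183
R_total = 0.0520 K/W
Q = 191.3370 / 0.0520 = 3679.7829 W

R_total = 0.0520 K/W, Q = 3679.7829 W


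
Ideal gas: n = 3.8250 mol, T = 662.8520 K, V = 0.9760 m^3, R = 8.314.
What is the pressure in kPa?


P = nRT/V = 3.8250 * 8.314 * 662.8520 / 0.9760
= 21079.3896 / 0.9760 = 21597.7352 Pa = 21.5977 kPa

21.5977 kPa


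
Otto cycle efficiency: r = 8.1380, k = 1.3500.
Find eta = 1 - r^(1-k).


r^(k-1) = 2.0830
eta = 1 - 1/2.0830 = 0.5199 = 51.9914%

51.9914%


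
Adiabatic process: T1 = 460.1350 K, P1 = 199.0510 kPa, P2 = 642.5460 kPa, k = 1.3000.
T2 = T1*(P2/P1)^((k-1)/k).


(k-1)/k = 0.2308
(P2/P1)^exp = 1.3105
T2 = 460.1350 * 1.3105 = 603.0217 K

603.0217 K


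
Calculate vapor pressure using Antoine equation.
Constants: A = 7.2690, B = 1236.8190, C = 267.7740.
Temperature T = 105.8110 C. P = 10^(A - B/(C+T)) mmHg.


C+T = 373.5850
B/(C+T) = 3.3107
log10(P) = 7.2690 - 3.3107 = 3.9583
P = 10^3.9583 = 9084.9745 mmHg

9084.9745 mmHg


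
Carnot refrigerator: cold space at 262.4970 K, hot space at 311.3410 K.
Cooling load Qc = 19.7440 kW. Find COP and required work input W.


COP = 262.4970 / 48.8440 = 5.3742
W = 19.7440 / 5.3742 = 3.6739 kW

COP = 5.3742, W = 3.6739 kW


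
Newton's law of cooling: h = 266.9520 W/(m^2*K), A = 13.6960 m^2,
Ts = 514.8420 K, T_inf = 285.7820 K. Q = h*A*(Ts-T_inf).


dT = 229.0600 K
Q = 266.9520 * 13.6960 * 229.0600 = 837483.3520 W

837483.3520 W


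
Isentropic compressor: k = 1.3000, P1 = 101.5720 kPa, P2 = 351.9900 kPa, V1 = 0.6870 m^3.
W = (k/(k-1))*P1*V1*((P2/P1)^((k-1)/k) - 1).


(k-1)/k = 0.2308
(P2/P1)^exp = 1.3322
W = 4.3333 * 101.5720 * 0.6870 * (1.3322 - 1) = 100.4411 kJ

100.4411 kJ


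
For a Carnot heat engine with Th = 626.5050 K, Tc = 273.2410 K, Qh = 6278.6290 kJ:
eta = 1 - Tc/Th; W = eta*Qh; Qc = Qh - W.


eta = 1 - 273.2410/626.5050 = 0.5639
W = 0.5639 * 6278.6290 = 3540.2967 kJ
Qc = 6278.6290 - 3540.2967 = 2738.3323 kJ

eta = 56.3865%, W = 3540.2967 kJ, Qc = 2738.3323 kJ


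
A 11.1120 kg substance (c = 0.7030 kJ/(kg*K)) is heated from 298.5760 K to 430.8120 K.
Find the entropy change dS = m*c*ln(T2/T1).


T2/T1 = 1.4429
ln(T2/T1) = 0.3666
dS = 11.1120 * 0.7030 * 0.3666 = 2.8642 kJ/K

2.8642 kJ/K


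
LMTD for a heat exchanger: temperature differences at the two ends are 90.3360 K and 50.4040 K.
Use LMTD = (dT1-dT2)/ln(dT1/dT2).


dT1/dT2 = 1.7922
ln(dT1/dT2) = 0.5835
LMTD = 39.9320 / 0.5835 = 68.4393 K

68.4393 K


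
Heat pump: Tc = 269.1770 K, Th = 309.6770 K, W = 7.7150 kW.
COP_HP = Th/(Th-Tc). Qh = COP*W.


COP = 309.6770 / 40.5000 = 7.6463
Qh = 7.6463 * 7.7150 = 58.9916 kW

COP = 7.6463, Qh = 58.9916 kW


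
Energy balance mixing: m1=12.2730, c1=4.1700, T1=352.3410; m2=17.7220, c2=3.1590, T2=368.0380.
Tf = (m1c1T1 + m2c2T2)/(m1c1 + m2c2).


num = 38636.4172
den = 107.1622
Tf = 360.5414 K

360.5414 K


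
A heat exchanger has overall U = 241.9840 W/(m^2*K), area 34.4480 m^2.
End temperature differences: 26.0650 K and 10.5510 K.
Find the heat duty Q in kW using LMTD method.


LMTD = 17.1544 K
Q = 241.9840 * 34.4480 * 17.1544 = 142997.0145 W = 142.9970 kW

142.9970 kW


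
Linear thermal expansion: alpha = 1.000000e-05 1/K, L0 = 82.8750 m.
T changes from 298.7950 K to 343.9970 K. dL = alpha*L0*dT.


dT = 45.2020 K
dL = 1.000000e-05 * 82.8750 * 45.2020 = 0.037461 m
L_final = 82.912461 m

dL = 0.037461 m


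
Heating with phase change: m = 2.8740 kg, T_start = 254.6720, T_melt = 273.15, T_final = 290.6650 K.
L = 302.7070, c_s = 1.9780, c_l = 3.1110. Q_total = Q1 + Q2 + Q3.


Q1 (sensible, solid) = 2.8740 * 1.9780 * 18.4780 = 105.0432 kJ
Q2 (latent) = 2.8740 * 302.7070 = 869.9799 kJ
Q3 (sensible, liquid) = 2.8740 * 3.1110 * 17.5150 = 156.6019 kJ
Q_total = 1131.6250 kJ

1131.6250 kJ


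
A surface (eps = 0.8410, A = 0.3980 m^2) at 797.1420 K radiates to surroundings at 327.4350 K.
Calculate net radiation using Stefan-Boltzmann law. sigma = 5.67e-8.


T^4 = 4.0378e+11
Tsurr^4 = 1.1495e+10
Q = 0.8410 * 5.67e-8 * 0.3980 * 3.9228e+11 = 7444.9534 W

7444.9534 W


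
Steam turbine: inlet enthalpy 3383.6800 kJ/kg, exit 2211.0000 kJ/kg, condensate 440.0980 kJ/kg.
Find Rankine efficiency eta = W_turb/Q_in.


W = 1172.6800 kJ/kg
Q_in = 2943.5820 kJ/kg
eta = 0.3984 = 39.8385%

eta = 39.8385%


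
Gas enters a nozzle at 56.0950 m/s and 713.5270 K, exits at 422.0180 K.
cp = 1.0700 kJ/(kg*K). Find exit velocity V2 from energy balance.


dT = 291.5090 K
2*cp*1000*dT = 623829.2600
V1^2 = 3146.6490
V2 = sqrt(626975.9090) = 791.8181 m/s

791.8181 m/s


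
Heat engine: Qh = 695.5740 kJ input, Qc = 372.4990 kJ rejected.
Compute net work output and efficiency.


W = 695.5740 - 372.4990 = 323.0750 kJ
eta = 323.0750 / 695.5740 = 0.4645 = 46.4473%

W = 323.0750 kJ, eta = 46.4473%


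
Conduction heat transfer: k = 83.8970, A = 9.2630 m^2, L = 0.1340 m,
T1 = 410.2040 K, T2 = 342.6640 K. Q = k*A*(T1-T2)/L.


dT = 67.5400 K
Q = 83.8970 * 9.2630 * 67.5400 / 0.1340 = 391700.7053 W

391700.7053 W


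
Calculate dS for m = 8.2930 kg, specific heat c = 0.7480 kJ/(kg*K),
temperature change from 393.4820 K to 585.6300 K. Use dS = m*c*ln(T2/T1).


T2/T1 = 1.4883
ln(T2/T1) = 0.3977
dS = 8.2930 * 0.7480 * 0.3977 = 2.4667 kJ/K

2.4667 kJ/K


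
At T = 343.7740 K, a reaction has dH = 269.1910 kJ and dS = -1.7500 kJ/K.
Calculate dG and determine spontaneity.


T*dS = 343.7740 * -1.7500 = -601.6045 kJ
dG = 269.1910 + 601.6045 = 870.7955 kJ (non-spontaneous)

dG = 870.7955 kJ, non-spontaneous


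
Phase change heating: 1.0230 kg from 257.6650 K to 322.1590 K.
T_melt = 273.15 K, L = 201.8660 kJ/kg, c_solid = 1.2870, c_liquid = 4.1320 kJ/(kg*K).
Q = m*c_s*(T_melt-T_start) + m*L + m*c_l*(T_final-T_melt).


Q1 (sensible, solid) = 1.0230 * 1.2870 * 15.4850 = 20.3876 kJ
Q2 (latent) = 1.0230 * 201.8660 = 206.5089 kJ
Q3 (sensible, liquid) = 1.0230 * 4.1320 * 49.0090 = 207.1628 kJ
Q_total = 434.0593 kJ

434.0593 kJ


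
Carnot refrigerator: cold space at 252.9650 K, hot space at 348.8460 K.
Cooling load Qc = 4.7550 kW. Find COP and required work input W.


COP = 252.9650 / 95.8810 = 2.6383
W = 4.7550 / 2.6383 = 1.8023 kW

COP = 2.6383, W = 1.8023 kW


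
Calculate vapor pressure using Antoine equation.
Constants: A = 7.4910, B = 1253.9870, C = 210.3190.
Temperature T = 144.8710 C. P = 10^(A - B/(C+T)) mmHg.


C+T = 355.1900
B/(C+T) = 3.5305
log10(P) = 7.4910 - 3.5305 = 3.9605
P = 10^3.9605 = 9131.2829 mmHg

9131.2829 mmHg


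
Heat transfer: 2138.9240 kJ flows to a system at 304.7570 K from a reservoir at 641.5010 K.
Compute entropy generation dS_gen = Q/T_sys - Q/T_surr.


dS_sys = 2138.9240/304.7570 = 7.0185 kJ/K
dS_surr = -2138.9240/641.5010 = -3.3342 kJ/K
dS_gen = 7.0185 - 3.3342 = 3.6842 kJ/K (irreversible)

dS_gen = 3.6842 kJ/K, irreversible


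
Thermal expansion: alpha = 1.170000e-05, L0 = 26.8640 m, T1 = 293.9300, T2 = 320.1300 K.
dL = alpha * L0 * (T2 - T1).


dT = 26.2000 K
dL = 1.170000e-05 * 26.8640 * 26.2000 = 0.008235 m
L_final = 26.872235 m

dL = 0.008235 m


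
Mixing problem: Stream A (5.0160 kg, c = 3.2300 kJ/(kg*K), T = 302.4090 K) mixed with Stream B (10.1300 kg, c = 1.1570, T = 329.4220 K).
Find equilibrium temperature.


num = 8760.4948
den = 27.9221
Tf = 313.7478 K

313.7478 K


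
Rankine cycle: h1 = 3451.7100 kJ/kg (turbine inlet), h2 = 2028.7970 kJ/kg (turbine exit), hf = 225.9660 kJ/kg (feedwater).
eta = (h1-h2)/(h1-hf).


W = 1422.9130 kJ/kg
Q_in = 3225.7440 kJ/kg
eta = 0.4411 = 44.1112%

eta = 44.1112%


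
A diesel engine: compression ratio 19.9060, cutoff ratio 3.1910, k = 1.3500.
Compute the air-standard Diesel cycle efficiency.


r^(k-1) = 2.8487
rc^k = 4.7896
eta = 0.5502 = 55.0246%

55.0246%


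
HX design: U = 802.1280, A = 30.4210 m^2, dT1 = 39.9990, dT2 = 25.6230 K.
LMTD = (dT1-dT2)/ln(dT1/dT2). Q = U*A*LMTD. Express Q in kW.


LMTD = 32.2792 K
Q = 802.1280 * 30.4210 * 32.2792 = 787662.2858 W = 787.6623 kW

787.6623 kW


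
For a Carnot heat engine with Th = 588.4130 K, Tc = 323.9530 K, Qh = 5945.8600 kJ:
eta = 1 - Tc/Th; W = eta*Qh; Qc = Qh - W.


eta = 1 - 323.9530/588.4130 = 0.4494
W = 0.4494 * 5945.8600 = 2672.3443 kJ
Qc = 5945.8600 - 2672.3443 = 3273.5157 kJ

eta = 44.9446%, W = 2672.3443 kJ, Qc = 3273.5157 kJ


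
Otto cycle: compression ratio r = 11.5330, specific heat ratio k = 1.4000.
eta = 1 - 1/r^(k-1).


r^(k-1) = 2.6594
eta = 1 - 1/2.6594 = 0.6240 = 62.3969%

62.3969%


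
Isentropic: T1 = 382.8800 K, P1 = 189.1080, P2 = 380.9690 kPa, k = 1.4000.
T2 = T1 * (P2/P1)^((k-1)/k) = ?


(k-1)/k = 0.2857
(P2/P1)^exp = 1.2215
T2 = 382.8800 * 1.2215 = 467.7041 K

467.7041 K


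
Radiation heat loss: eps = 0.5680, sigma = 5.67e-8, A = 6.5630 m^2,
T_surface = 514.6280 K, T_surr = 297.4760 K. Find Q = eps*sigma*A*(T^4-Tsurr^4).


T^4 = 7.0141e+10
Tsurr^4 = 7.8308e+09
Q = 0.5680 * 5.67e-8 * 6.5630 * 6.2310e+10 = 13170.2691 W

13170.2691 W


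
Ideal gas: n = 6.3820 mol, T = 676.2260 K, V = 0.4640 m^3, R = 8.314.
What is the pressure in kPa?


P = nRT/V = 6.3820 * 8.314 * 676.2260 / 0.4640
= 35880.5164 / 0.4640 = 77328.6991 Pa = 77.3287 kPa

77.3287 kPa


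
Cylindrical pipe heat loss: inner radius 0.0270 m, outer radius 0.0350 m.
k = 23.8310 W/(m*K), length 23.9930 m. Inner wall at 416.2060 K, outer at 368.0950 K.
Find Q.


dT = 48.1110 K
ln(ro/ri) = 0.2595
Q = 2*pi*23.8310*23.9930*48.1110 / 0.2595 = 666031.8143 W

666031.8143 W


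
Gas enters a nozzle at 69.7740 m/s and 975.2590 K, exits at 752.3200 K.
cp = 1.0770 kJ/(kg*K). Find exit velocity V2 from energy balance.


dT = 222.9390 K
2*cp*1000*dT = 480210.6060
V1^2 = 4868.4111
V2 = sqrt(485079.0171) = 696.4761 m/s

696.4761 m/s


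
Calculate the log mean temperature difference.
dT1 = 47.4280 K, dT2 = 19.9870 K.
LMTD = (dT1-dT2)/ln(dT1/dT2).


dT1/dT2 = 2.3729
ln(dT1/dT2) = 0.8641
LMTD = 27.4410 / 0.8641 = 31.7556 K

31.7556 K


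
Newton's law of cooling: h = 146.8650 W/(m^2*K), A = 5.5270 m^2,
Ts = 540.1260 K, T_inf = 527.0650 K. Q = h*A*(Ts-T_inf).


dT = 13.0610 K
Q = 146.8650 * 5.5270 * 13.0610 = 10601.9122 W

10601.9122 W


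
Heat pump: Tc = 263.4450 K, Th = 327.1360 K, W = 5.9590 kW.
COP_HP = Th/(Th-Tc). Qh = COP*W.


COP = 327.1360 / 63.6910 = 5.1363
Qh = 5.1363 * 5.9590 = 30.6072 kW

COP = 5.1363, Qh = 30.6072 kW


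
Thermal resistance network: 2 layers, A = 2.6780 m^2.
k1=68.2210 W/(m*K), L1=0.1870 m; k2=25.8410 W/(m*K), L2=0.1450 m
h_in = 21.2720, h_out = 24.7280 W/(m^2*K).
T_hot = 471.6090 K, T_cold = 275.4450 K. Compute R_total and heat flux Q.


R_conv_in = 1/(21.2720*2.6780) = 0.0176
R_1 = 0.1870/(68.2210*2.6780) = 0.0010
R_2 = 0.1450/(25.8410*2.6780) = 0.0021
R_conv_out = 1/(24.7280*2.6780) = 0.0151
R_total = 0.0358 K/W
Q = 196.1640 / 0.0358 = 5483.4410 W

R_total = 0.0358 K/W, Q = 5483.4410 W


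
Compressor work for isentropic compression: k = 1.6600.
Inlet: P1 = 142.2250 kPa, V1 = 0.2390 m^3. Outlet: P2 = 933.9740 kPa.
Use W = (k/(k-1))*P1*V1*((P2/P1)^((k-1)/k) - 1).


(k-1)/k = 0.3976
(P2/P1)^exp = 2.1134
W = 2.5152 * 142.2250 * 0.2390 * (2.1134 - 1) = 95.1863 kJ

95.1863 kJ


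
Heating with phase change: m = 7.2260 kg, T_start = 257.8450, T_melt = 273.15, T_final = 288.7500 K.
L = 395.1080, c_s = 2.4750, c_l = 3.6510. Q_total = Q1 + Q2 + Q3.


Q1 (sensible, solid) = 7.2260 * 2.4750 * 15.3050 = 273.7200 kJ
Q2 (latent) = 7.2260 * 395.1080 = 2855.0504 kJ
Q3 (sensible, liquid) = 7.2260 * 3.6510 * 15.6000 = 411.5612 kJ
Q_total = 3540.3316 kJ

3540.3316 kJ


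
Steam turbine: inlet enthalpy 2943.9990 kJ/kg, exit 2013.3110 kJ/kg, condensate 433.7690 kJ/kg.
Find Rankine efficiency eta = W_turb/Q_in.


W = 930.6880 kJ/kg
Q_in = 2510.2300 kJ/kg
eta = 0.3708 = 37.0758%

eta = 37.0758%


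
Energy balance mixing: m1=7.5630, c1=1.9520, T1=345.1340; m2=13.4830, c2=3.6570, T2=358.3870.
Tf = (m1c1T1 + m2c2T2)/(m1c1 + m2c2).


num = 22766.3114
den = 64.0703
Tf = 355.3333 K

355.3333 K


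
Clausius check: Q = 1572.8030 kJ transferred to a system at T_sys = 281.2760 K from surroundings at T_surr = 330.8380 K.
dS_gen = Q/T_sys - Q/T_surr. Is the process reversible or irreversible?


dS_sys = 1572.8030/281.2760 = 5.5917 kJ/K
dS_surr = -1572.8030/330.8380 = -4.7540 kJ/K
dS_gen = 5.5917 - 4.7540 = 0.8377 kJ/K (irreversible)

dS_gen = 0.8377 kJ/K, irreversible


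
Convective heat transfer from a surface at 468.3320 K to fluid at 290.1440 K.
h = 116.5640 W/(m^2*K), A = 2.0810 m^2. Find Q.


dT = 178.1880 K
Q = 116.5640 * 2.0810 * 178.1880 = 43223.0069 W

43223.0069 W


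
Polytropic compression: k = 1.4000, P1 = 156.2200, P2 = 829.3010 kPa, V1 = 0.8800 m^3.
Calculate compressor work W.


(k-1)/k = 0.2857
(P2/P1)^exp = 1.6111
W = 3.5000 * 156.2200 * 0.8800 * (1.6111 - 1) = 294.0593 kJ

294.0593 kJ


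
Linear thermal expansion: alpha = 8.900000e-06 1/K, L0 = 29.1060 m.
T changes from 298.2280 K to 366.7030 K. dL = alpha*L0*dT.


dT = 68.4750 K
dL = 8.900000e-06 * 29.1060 * 68.4750 = 0.017738 m
L_final = 29.123738 m

dL = 0.017738 m


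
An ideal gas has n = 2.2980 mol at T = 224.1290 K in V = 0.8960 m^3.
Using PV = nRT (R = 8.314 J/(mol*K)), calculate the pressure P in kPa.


P = nRT/V = 2.2980 * 8.314 * 224.1290 / 0.8960
= 4282.1127 / 0.8960 = 4779.1437 Pa = 4.7791 kPa

4.7791 kPa


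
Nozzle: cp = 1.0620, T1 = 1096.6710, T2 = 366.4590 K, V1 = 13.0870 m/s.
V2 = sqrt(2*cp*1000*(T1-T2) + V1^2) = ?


dT = 730.2120 K
2*cp*1000*dT = 1550970.2880
V1^2 = 171.2696
V2 = sqrt(1551141.5576) = 1245.4483 m/s

1245.4483 m/s
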